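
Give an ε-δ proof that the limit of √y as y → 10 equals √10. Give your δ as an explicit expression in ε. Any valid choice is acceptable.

δ = min(10, √10·ε)

Fix ε > 0. We want δ > 0 such that 0 < |y − 10| < δ implies |√y − √10| < ε.
Rationalise: √y − √10 = (y − 10)/(√y + √10), so |√y − √10| = |y − 10|/(√y + √10).
Restrict δ ≤ 10 so that |y − 10| < 10 forces y > 0, and then √y + √10 > √10.
Hence |√y − √10| < |y − 10|/√10, which is < ε once |y − 10| < √10·ε.
Take δ = min(10, √10·ε). If 0 < |y − 10| < δ then y > 0 and |√y − √10| < |y − 10|/√10 < ε.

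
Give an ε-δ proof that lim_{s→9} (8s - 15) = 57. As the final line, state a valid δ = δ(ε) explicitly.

δ = ε/8

Suppose ε > 0. We need δ > 0 so that 0 < |s − 9| < δ implies |(8s - 15) − 57| < ε.
Since (8s - 15) − 57 = 8(s − 9), we have |(8s - 15) − 57| = 8|s − 9|.
So 8|s − 9| < ε exactly when |s − 9| < ε/8.
Take δ = ε/8. If 0 < |s − 9| < δ then |(8s - 15) − 57| = 8|s − 9| < 8·(ε/8) = ε.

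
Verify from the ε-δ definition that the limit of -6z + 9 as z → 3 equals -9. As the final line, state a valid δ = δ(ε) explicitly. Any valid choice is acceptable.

Let ε > 0 be given. We need δ > 0 so that 0 < |z − 3| < δ implies |(-6z + 9) + 9| < ε.
|(-6z + 9) + 9| = |-6z + 18| = 6|z − 3|.
Thus it suffices that |z − 3| < ε/6.
Take δ = ε/6. If 0 < |z − 3| < δ then |(-6z + 9) + 9| = 6|z − 3| < 6·(ε/6) = ε.

δ = ε/6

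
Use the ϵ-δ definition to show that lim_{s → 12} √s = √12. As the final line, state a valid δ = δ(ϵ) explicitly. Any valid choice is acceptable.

Let ϵ > 0 be given. We want δ > 0 such that 0 < |s − 12| < δ implies |√s − √12| < ϵ.
Multiplying by the conjugate, |√s − √12| = |s − 12|/(√s + √12).
Restrict δ ≤ 12 so that |s − 12| < 12 forces s > 0, and then √s + √12 > √12.
Hence |√s − √12| < |s − 12|/√12, which is < ϵ once |s − 12| < √12·ϵ.
Take δ = min(12, √12·ϵ). If 0 < |s − 12| < δ then s > 0 and |√s − √12| < |s − 12|/√12 < ϵ.

δ = min(12, √12·ϵ)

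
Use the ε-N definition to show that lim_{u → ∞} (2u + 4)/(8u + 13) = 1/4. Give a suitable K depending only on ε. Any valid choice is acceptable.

Fix ε > 0. We seek K > 0 such that u > K implies |(2u + 4)/(8u + 13) − (1/4)| < ε.
(2u + 4)/(8u + 13) − (1/4) = (8(2u + 4) − 2(8u + 13)) / (8(8u + 13)) = 6/(8(8u + 13)).
For u > 0 we have 8u + 13 > 8u, so |(2u + 4)/(8u + 13) − (1/4)| = 6/(8(8u + 13)) < 6/(8·8u) = (3/32)/u.
Thus |(2u + 4)/(8u + 13) − (1/4)| < ε whenever u > (3/32)/ε.
Take K = (3/32)/ε. If u > K then |(2u + 4)/(8u + 13) − (1/4)| < (3/32)/u < ε.

K = (3/32)/ε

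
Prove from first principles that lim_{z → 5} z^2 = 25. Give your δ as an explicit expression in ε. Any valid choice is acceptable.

δ = min(1, ε/11)

Fix ε > 0. We seek δ > 0 with 0 < |z − 5| < δ ⇒ |z^2 − 25| < ε.
Factor: z^2 − 25 = (z − 5)(z + 5), so |z^2 − 25| = |z − 5|·|z + 5|.
Impose δ ≤ 1 so that |z| < 6; then |z + 5| ≤ 11.
Hence |z^2 − 25| ≤ 11|z − 5|, which is < ε once |z − 5| < ε/11.
Take δ = min(1, ε/11). If 0 < |z − 5| < δ then both bounds hold and |z^2 − 25| ≤ 11|z − 5| < 11·(ε/11) = ε.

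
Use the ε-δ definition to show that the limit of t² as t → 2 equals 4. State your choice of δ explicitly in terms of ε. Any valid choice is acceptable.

Suppose ε > 0. We seek δ > 0 with 0 < |t − 2| < δ ⇒ |t² − 4| < ε.
Factor: t² − 4 = (t − 2)(t + 2), so |t² − 4| = |t − 2|·|t + 2|.
Restrict δ ≤ 2. Then |t − 2| < 2 gives |t| < 4, so by the triangle inequality |t + 2| ≤ 4 + 2 = 6.
Hence |t² − 4| ≤ 6|t − 2|, which is < ε once |t − 2| < ε/6.
Take δ = min(2, ε/6). If 0 < |t − 2| < δ then both bounds hold and |t² − 4| ≤ 6|t − 2| < 6·(ε/6) = ε.

δ = min(2, ε/6)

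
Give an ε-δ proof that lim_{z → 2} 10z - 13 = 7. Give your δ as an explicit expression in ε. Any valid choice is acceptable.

δ = ε/10

Fix ε > 0. We need δ > 0 so that 0 < |z − 2| < δ implies |(10z - 13) − 7| < ε.
Since (10z - 13) − 7 = 10(z − 2), we have |(10z - 13) − 7| = 10|z − 2|.
So 10|z − 2| < ε exactly when |z − 2| < ε/10.
Choosing δ = ε/10 gives |(10z - 13) − 7| = 10|z − 2| < ε whenever |z − 2| < δ.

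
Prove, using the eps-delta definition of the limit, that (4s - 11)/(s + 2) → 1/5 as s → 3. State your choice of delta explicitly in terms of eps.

Let eps > 0. We want delta > 0 with 0 < |s − 3| < delta ⇒ |(4s - 11)/(s + 2) − (1/5)| < eps.
Combining over a common denominator, (4s - 11)/(s + 2) − (1/5) = [(4s - 11)·5 − 1·(s + 2)] / [5·(s + 2)] = 19(s − 3) / (5(s + 2)).
So |(4s - 11)/(s + 2) − (1/5)| = 19|s − 3| / (5·|s + 2|).
Require delta ≤ 5/2, so |s + 2| ≥ |5| − |s − 3| > 5 − 5/2 = 5/2.
Hence |(4s - 11)/(s + 2) − (1/5)| < 19|s − 3|/(5·(5/2)) = (38/25)|s − 3|, which is < eps once |s − 3| < (25/38)eps.
Take delta = min(5/2, (25/38)eps). Then 0 < |s − 3| < delta forces both bounds, so |(4s - 11)/(s + 2) − (1/5)| < eps.

delta = min(5/2, (25/38)eps)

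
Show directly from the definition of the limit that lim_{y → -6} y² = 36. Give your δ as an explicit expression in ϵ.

Suppose ϵ > 0. We seek δ > 0 with 0 < |y + 6| < δ ⇒ |y² − 36| < ϵ.
Factor: y² − 36 = (y + 6)(y - 6), so |y² − 36| = |y + 6|·|y - 6|.
Impose δ ≤ 1 so that |y| < 7; then |y - 6| ≤ 13.
Hence |y² − 36| ≤ 13|y + 6|, which is < ϵ once |y + 6| < ϵ/13.
Take δ = min(1, ϵ/13). If 0 < |y + 6| < δ then both bounds hold and |y² − 36| ≤ 13|y + 6| < 13·(ϵ/13) = ϵ.

δ = min(1, ϵ/13)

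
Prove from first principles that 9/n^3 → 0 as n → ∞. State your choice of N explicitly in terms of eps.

N = (9/eps)^{1/3}

Suppose eps > 0. For n ≥ 1, |9/n^3 − 0| = 9/n^3.
9/n^3 < eps ⇔ n^3 > 9/eps ⇔ n > (9/eps)^{1/3}.
Take N = (9/eps)^{1/3}. Then n > N implies 9/n^3 < eps.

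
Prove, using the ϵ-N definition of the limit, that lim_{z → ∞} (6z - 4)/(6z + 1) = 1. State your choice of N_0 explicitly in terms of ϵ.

N_0 = (5/6)/ϵ

Let ϵ > 0. We seek N_0 > 0 such that z > N_0 implies |(6z - 4)/(6z + 1) − 1| < ϵ.
(6z - 4)/(6z + 1) − 1 = (6(6z - 4) − 6(6z + 1)) / (6(6z + 1)) = -30/(6(6z + 1)).
For z > 0 we have 6z + 1 > 6z, so |(6z - 4)/(6z + 1) − 1| = 30/(6(6z + 1)) < 30/(6·6z) = (5/6)/z.
Thus |(6z - 4)/(6z + 1) − 1| < ϵ whenever z > (5/6)/ϵ.
Take N_0 = (5/6)/ϵ. If z > N_0 then |(6z - 4)/(6z + 1) − 1| < (5/6)/z < ϵ.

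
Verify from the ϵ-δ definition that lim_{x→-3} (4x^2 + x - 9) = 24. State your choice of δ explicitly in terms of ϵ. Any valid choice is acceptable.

Let ϵ > 0 be given. We want δ > 0 such that 0 < |x + 3| < δ implies |(4x^2 + x - 9) − 24| < ϵ.
(4x^2 + x - 9) − 24 = 4x^2 + x - 33 = (x + 3)(4x - 11).
So |(4x^2 + x - 9) − 24| = |x + 3|·|4x - 11|.
Assume first that |x + 3| < 2, so |x| < 5. Then |4x - 11| ≤ 4·5 + 11 = 31.
Hence |(4x^2 + x - 9) − 24| ≤ 31|x + 3| < ϵ provided |x + 3| < ϵ/31.
Choosing δ = min(2, ϵ/31) ensures both conditions, hence |(4x^2 + x - 9) − 24| < ϵ.

δ = min(2, ϵ/31)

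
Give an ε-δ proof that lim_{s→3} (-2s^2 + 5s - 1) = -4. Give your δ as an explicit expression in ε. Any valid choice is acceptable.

δ = min(1, ε/9)

Fix ε > 0. We want δ > 0 such that 0 < |s − 3| < δ implies |(-2s^2 + 5s - 1) + 4| < ε.
(-2s^2 + 5s - 1) + 4 = -2s^2 + 5s + 3 = (s − 3)(-2s - 1).
So |(-2s^2 + 5s - 1) + 4| = |s − 3|·|-2s - 1|.
Assume first that |s − 3| < 1, so |s| < 4. Then |-2s - 1| ≤ 2·4 + 1 = 9.
Hence |(-2s^2 + 5s - 1) + 4| ≤ 9|s − 3| < ε provided |s − 3| < ε/9.
Take δ = min(1, ε/9). Then 0 < |s − 3| < δ gives both |s − 3| < 1 and |s − 3| < ε/9, so |(-2s^2 + 5s - 1) + 4| < ε.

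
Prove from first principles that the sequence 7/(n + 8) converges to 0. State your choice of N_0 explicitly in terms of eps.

Let eps > 0. For n ≥ 1, |7/(n + 8) − 0| = 7/(n + 8) ≤ 7/n.
We need 7/n < eps, i.e. n > 7/eps.
Take N_0 = 7/eps. If n > N_0 then |7/(n + 8)| ≤ 7/n < eps.

N_0 = 7/eps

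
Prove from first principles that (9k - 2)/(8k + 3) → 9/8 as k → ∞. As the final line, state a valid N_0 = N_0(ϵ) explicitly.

Fix ϵ > 0. For k ≥ 1, |(9k - 2)/(8k + 3) − (9/8)| = |-43|/(8(8k + 3)) = 43/(8(8k + 3)).
Since 8k + 3 ≥ 8k for k ≥ 1, this is ≤ 43/(8·8k) = (43/64)/k.
So |(9k - 2)/(8k + 3) − (9/8)| < ϵ whenever k > (43/64)/ϵ.
Take N_0 = (43/64)/ϵ. If k > N_0 then |(9k - 2)/(8k + 3) − (9/8)| ≤ (43/64)/k < ϵ.

N_0 = (43/64)/ϵ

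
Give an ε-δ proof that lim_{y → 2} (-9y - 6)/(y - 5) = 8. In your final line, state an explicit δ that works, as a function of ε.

δ = min(3/2, (3/34)ε)

Suppose ε > 0. We want δ > 0 with 0 < |y − 2| < δ ⇒ |(-9y - 6)/(y - 5) − 8| < ε.
Combining over a common denominator, (-9y - 6)/(y - 5) − 8 = [(-9y - 6)·(-3) − (-24)·(y - 5)] / [(-3)·(y - 5)] = 51(y − 2) / ((-3)(y - 5)).
So |(-9y - 6)/(y - 5) − 8| = 51|y − 2| / (3·|y − 5|).
Restrict δ ≤ 3/2. Then |y − 2| < 3/2 gives |y − 5| = |(y − 2) + (-3)| ≥ 3 − 3/2 = 3/2.
Hence |(-9y - 6)/(y - 5) − 8| < 51|y − 2|/(3·(3/2)) = (34/3)|y − 2|, which is < ε once |y − 2| < (3/34)ε.
Take δ = min(3/2, (3/34)ε). Then 0 < |y − 2| < δ forces both bounds, so |(-9y - 6)/(y - 5) − 8| < ε.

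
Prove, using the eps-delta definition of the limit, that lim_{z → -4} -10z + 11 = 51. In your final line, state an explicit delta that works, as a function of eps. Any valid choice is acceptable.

delta = eps/10

Fix eps > 0. We need delta > 0 so that 0 < |z + 4| < delta implies |(-10z + 11) − 51| < eps.
Since (-10z + 11) − 51 = -10(z + 4), we have |(-10z + 11) − 51| = 10|z + 4|.
Thus it suffices that |z + 4| < eps/10.
Take delta = eps/10. If 0 < |z + 4| < delta then |(-10z + 11) − 51| = 10|z + 4| < 10·(eps/10) = eps.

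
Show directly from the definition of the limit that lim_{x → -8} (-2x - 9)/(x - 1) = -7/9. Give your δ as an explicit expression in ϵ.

Fix ϵ > 0. We want δ > 0 with 0 < |x + 8| < δ ⇒ |(-2x - 9)/(x - 1) + 7/9| < ϵ.
Combining over a common denominator, (-2x - 9)/(x - 1) + 7/9 = [(-2x - 9)·(-9) − 7·(x - 1)] / [(-9)·(x - 1)] = 11(x + 8) / ((-9)(x - 1)).
So |(-2x - 9)/(x - 1) + 7/9| = 11|x + 8| / (9·|x − 1|).
Restrict δ ≤ 9/2. Then |x + 8| < 9/2 gives |x − 1| = |(x + 8) + (-9)| ≥ 9 − 9/2 = 9/2.
Hence |(-2x - 9)/(x - 1) + 7/9| < 11|x + 8|/(9·(9/2)) = (22/81)|x + 8|, which is < ϵ once |x + 8| < (81/22)ϵ.
Take δ = min(9/2, (81/22)ϵ). Then 0 < |x + 8| < δ forces both bounds, so |(-2x - 9)/(x - 1) + 7/9| < ϵ.

δ = min(9/2, (81/22)ϵ)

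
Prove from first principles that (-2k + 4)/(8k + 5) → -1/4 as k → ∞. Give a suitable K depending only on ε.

K = (21/32)/ε

Fix ε > 0. For k ≥ 1, |(-2k + 4)/(8k + 5) + 1/4| = |42|/(8(8k + 5)) = 42/(8(8k + 5)).
Since 8k + 5 ≥ 8k for k ≥ 1, this is ≤ 42/(8·8k) = (21/32)/k.
So |(-2k + 4)/(8k + 5) + 1/4| < ε whenever k > (21/32)/ε.
Take K = (21/32)/ε. If k > K then |(-2k + 4)/(8k + 5) + 1/4| ≤ (21/32)/k < ε.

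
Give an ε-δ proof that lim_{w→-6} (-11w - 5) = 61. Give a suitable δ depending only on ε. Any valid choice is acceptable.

δ = ε/11

Let ε > 0 be given. We need δ > 0 so that 0 < |w + 6| < δ implies |(-11w - 5) − 61| < ε.
Since (-11w - 5) − 61 = -11(w + 6), we have |(-11w - 5) − 61| = 11|w + 6|.
Thus it suffices that |w + 6| < ε/11.
Choosing δ = ε/11 gives |(-11w - 5) − 61| = 11|w + 6| < ε whenever |w + 6| < δ.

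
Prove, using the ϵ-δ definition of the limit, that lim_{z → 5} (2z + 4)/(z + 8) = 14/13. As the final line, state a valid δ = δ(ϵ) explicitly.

δ = min(13/2, (169/24)ϵ)

Let ϵ > 0 be given. We want δ > 0 with 0 < |z − 5| < δ ⇒ |(2z + 4)/(z + 8) − (14/13)| < ϵ.
Combining over a common denominator, (2z + 4)/(z + 8) − (14/13) = [(2z + 4)·13 − 14·(z + 8)] / [13·(z + 8)] = 12(z − 5) / (13(z + 8)).
So |(2z + 4)/(z + 8) − (14/13)| = 12|z − 5| / (13·|z + 8|).
Restrict δ ≤ 13/2. Then |z − 5| < 13/2 gives |z + 8| = |(z − 5) + 13| ≥ 13 − 13/2 = 13/2.
Hence |(2z + 4)/(z + 8) − (14/13)| < 12|z − 5|/(13·(13/2)) = (24/169)|z − 5|, which is < ϵ once |z − 5| < (169/24)ϵ.
Take δ = min(13/2, (169/24)ϵ). Then 0 < |z − 5| < δ forces both bounds, so |(2z + 4)/(z + 8) − (14/13)| < ϵ.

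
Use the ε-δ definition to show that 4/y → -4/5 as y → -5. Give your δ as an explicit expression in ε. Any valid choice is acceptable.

Fix ε > 0. We seek δ > 0 such that 0 < |y + 5| < δ implies |4/y + 4/5| < ε.
|4/y + 4/5| = 4·|-5 − y|/(5·|y|) = 4|y + 5|/(5|y|).
Require δ ≤ 5/2 so that |y| > 5 − 5/2 = 5/2, hence 5|y| > 25/2.
Then |4/y + 4/5| < 4|y + 5|/(25/2), which is < ε when |y + 5| < (25/8)ε.
Take δ = min(5/2, (25/8)ε). Then 0 < |y + 5| < δ gives both |y + 5| < 5/2 and |y + 5| < (25/8)ε, so |4/y + 4/5| < ε.

δ = min(5/2, (25/8)ε)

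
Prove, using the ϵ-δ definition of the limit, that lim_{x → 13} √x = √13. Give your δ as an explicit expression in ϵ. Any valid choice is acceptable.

δ = min(13, √13·ϵ)

Fix ϵ > 0. We want δ > 0 such that 0 < |x − 13| < δ implies |√x − √13| < ϵ.
Rationalise: √x − √13 = (x − 13)/(√x + √13), so |√x − √13| = |x − 13|/(√x + √13).
Restrict δ ≤ 13 so that |x − 13| < 13 forces x > 0, and then √x + √13 > √13.
Hence |√x − √13| < |x − 13|/√13, which is < ϵ once |x − 13| < √13·ϵ.
Take δ = min(13, √13·ϵ). If 0 < |x − 13| < δ then x > 0 and |√x − √13| < |x − 13|/√13 < ϵ.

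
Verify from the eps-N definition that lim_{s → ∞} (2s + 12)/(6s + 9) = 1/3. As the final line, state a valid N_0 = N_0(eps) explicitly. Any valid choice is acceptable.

N_0 = (3/2)/eps

Let eps > 0. We seek N_0 > 0 such that s > N_0 implies |(2s + 12)/(6s + 9) − (1/3)| < eps.
(2s + 12)/(6s + 9) − (1/3) = (6(2s + 12) − 2(6s + 9)) / (6(6s + 9)) = 54/(6(6s + 9)).
For s > 0 we have 6s + 9 > 6s, so |(2s + 12)/(6s + 9) − (1/3)| = 54/(6(6s + 9)) < 54/(6·6s) = (3/2)/s.
Thus |(2s + 12)/(6s + 9) − (1/3)| < eps whenever s > (3/2)/eps.
Take N_0 = (3/2)/eps. If s > N_0 then |(2s + 12)/(6s + 9) − (1/3)| < (3/2)/s < eps.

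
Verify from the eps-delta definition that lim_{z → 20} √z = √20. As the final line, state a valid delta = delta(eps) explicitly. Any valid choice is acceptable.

Fix eps > 0. We want delta > 0 such that 0 < |z − 20| < delta implies |√z − √20| < eps.
Rationalise: √z − √20 = (z − 20)/(√z + √20), so |√z − √20| = |z − 20|/(√z + √20).
Restrict delta ≤ 20 so that |z − 20| < 20 forces z > 0, and then √z + √20 > √20.
Hence |√z − √20| < |z − 20|/√20, which is < eps once |z − 20| < √20·eps.
Take delta = min(20, √20·eps). If 0 < |z − 20| < delta then z > 0 and |√z − √20| < |z − 20|/√20 < eps.

delta = min(20, √20·eps)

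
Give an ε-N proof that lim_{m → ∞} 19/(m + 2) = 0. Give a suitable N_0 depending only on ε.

N_0 = 19/ε

Let ε > 0 be given. For m ≥ 1, |19/(m + 2) − 0| = 19/(m + 2) ≤ 19/m.
We need 19/m < ε, i.e. m > 19/ε.
Take N_0 = 19/ε. If m > N_0 then |19/(m + 2)| ≤ 19/m < ε.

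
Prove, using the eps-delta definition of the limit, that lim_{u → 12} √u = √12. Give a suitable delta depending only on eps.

Fix eps > 0. We want delta > 0 such that 0 < |u − 12| < delta implies |√u − √12| < eps.
Rationalise: √u − √12 = (u − 12)/(√u + √12), so |√u − √12| = |u − 12|/(√u + √12).
Restrict delta ≤ 12 so that |u − 12| < 12 forces u > 0, and then √u + √12 > √12.
Hence |√u − √12| < |u − 12|/√12, which is < eps once |u − 12| < √12·eps.
Take delta = min(12, √12·eps). If 0 < |u − 12| < delta then u > 0 and |√u − √12| < |u − 12|/√12 < eps.

delta = min(12, √12·eps)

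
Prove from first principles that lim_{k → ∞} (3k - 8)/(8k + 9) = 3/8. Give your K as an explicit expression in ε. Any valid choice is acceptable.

K = (91/64)/ε

Let ε > 0. For k ≥ 1, |(3k - 8)/(8k + 9) − (3/8)| = |-91|/(8(8k + 9)) = 91/(8(8k + 9)).
Since 8k + 9 ≥ 8k for k ≥ 1, this is ≤ 91/(8·8k) = (91/64)/k.
So |(3k - 8)/(8k + 9) − (3/8)| < ε whenever k > (91/64)/ε.
Take K = (91/64)/ε. If k > K then |(3k - 8)/(8k + 9) − (3/8)| ≤ (91/64)/k < ε.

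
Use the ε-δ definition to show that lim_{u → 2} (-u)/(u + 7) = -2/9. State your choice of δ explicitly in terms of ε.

δ = min(9/2, (81/14)ε)

Let ε > 0. We want δ > 0 with 0 < |u − 2| < δ ⇒ |(-u)/(u + 7) + 2/9| < ε.
Combining over a common denominator, (-u)/(u + 7) + 2/9 = [(-u)·9 − (-2)·(u + 7)] / [9·(u + 7)] = -7(u − 2) / (9(u + 7)).
So |(-u)/(u + 7) + 2/9| = 7|u − 2| / (9·|u + 7|).
Require δ ≤ 9/2, so |u + 7| ≥ |9| − |u − 2| > 9 − 9/2 = 9/2.
Hence |(-u)/(u + 7) + 2/9| < 7|u − 2|/(9·(9/2)) = (14/81)|u − 2|, which is < ε once |u − 2| < (81/14)ε.
Take δ = min(9/2, (81/14)ε). Then 0 < |u − 2| < δ forces both bounds, so |(-u)/(u + 7) + 2/9| < ε.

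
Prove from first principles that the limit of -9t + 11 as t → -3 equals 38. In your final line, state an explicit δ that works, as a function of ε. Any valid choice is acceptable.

δ = ε/9

Fix ε > 0. We need δ > 0 so that 0 < |t + 3| < δ implies |(-9t + 11) − 38| < ε.
Since (-9t + 11) − 38 = -9(t + 3), we have |(-9t + 11) − 38| = 9|t + 3|.
So 9|t + 3| < ε exactly when |t + 3| < ε/9.
Take δ = ε/9. If 0 < |t + 3| < δ then |(-9t + 11) − 38| = 9|t + 3| < 9·(ε/9) = ε.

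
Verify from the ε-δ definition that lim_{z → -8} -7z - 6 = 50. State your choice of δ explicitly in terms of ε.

Let ε > 0 be given. We need δ > 0 so that 0 < |z + 8| < δ implies |(-7z - 6) − 50| < ε.
|(-7z - 6) − 50| = |-7z - 56| = 7|z + 8|.
So 7|z + 8| < ε exactly when |z + 8| < ε/7.
Choosing δ = ε/7 gives |(-7z - 6) − 50| = 7|z + 8| < ε whenever |z + 8| < δ.

δ = ε/7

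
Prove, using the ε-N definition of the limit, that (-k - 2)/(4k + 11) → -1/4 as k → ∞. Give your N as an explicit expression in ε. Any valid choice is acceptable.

Fix ε > 0. For k ≥ 1, |(-k - 2)/(4k + 11) + 1/4| = |3|/(4(4k + 11)) = 3/(4(4k + 11)).
Since 4k + 11 ≥ 4k for k ≥ 1, this is ≤ 3/(4·4k) = (3/16)/k.
So |(-k - 2)/(4k + 11) + 1/4| < ε whenever k > (3/16)/ε.
Take N = (3/16)/ε. If k > N then |(-k - 2)/(4k + 11) + 1/4| ≤ (3/16)/k < ε.

N = (3/16)/ε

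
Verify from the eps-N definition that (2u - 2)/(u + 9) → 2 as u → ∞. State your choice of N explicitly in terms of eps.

Let eps > 0. We seek N > 0 such that u > N implies |(2u - 2)/(u + 9) − 2| < eps.
(2u - 2)/(u + 9) − 2 = ((2u - 2) − 2(u + 9)) / ((u + 9)) = -20/((u + 9)).
For u > 0 we have u + 9 > u, so |(2u - 2)/(u + 9) − 2| = 20/((u + 9)) < 20/(u) = 20/u.
Thus |(2u - 2)/(u + 9) − 2| < eps whenever u > 20/eps.
Take N = 20/eps. If u > N then |(2u - 2)/(u + 9) − 2| < 20/u < eps.

N = 20/eps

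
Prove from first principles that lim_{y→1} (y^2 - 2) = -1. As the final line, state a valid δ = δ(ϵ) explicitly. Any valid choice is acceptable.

δ = min(1, ϵ/3)

Let ϵ > 0 be given. We want δ > 0 such that 0 < |y − 1| < δ implies |(y^2 - 2) + 1| < ϵ.
(y^2 - 2) + 1 = y^2 - 1 = (y − 1)(y + 1).
So |(y^2 - 2) + 1| = |y − 1|·|y + 1|.
Assume first that |y − 1| < 1, so |y| < 2. Then |y + 1| ≤ 2 + 1 = 3.
Hence |(y^2 - 2) + 1| ≤ 3|y − 1| < ϵ provided |y − 1| < ϵ/3.
Take δ = min(1, ϵ/3). Then 0 < |y − 1| < δ gives both |y − 1| < 1 and |y − 1| < ϵ/3, so |(y^2 - 2) + 1| < ϵ.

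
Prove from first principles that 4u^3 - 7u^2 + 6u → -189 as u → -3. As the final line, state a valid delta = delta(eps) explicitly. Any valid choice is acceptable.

Let eps > 0 be given. We want delta > 0 such that 0 < |u + 3| < delta implies |(4u^3 - 7u^2 + 6u) + 189| < eps.
(4u^3 - 7u^2 + 6u) + 189 = 4u^3 - 7u^2 + 6u + 189 = (u + 3)(4u^2 - 19u + 63).
So |(4u^3 - 7u^2 + 6u) + 189| = |u + 3|·|4u^2 - 19u + 63|.
Require delta ≤ 1. Then |u + 3| < 1 gives |u| < 4, and by the triangle inequality |4u^2 - 19u + 63| ≤ 4·4^2 + 19·4 + 63 = 203.
Hence |(4u^3 - 7u^2 + 6u) + 189| ≤ 203|u + 3| < eps provided |u + 3| < eps/203.
Take delta = min(1, eps/203). Then 0 < |u + 3| < delta gives both |u + 3| < 1 and |u + 3| < eps/203, so |(4u^3 - 7u^2 + 6u) + 189| < eps.

delta = min(1, eps/203)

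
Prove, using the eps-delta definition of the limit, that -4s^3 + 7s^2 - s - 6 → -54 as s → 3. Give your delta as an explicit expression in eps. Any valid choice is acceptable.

Let eps > 0. We want delta > 0 such that 0 < |s − 3| < delta implies |(-4s^3 + 7s^2 - s - 6) + 54| < eps.
(-4s^3 + 7s^2 - s - 6) + 54 = -4s^3 + 7s^2 - s + 48 = (s − 3)(-4s^2 - 5s - 16).
So |(-4s^3 + 7s^2 - s - 6) + 54| = |s − 3|·|-4s^2 - 5s - 16|.
Assume first that |s − 3| < 1, so |s| < 4. Then |-4s^2 - 5s - 16| ≤ 4·4^2 + 5·4 + 16 = 100.
Hence |(-4s^3 + 7s^2 - s - 6) + 54| ≤ 100|s − 3| < eps provided |s − 3| < eps/100.
Choosing delta = min(1, eps/100) ensures both conditions, hence |(-4s^3 + 7s^2 - s - 6) + 54| < eps.

delta = min(1, eps/100)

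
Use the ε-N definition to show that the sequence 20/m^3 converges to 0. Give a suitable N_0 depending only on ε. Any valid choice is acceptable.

Let ε > 0 be given. For m ≥ 1, |20/m^3 − 0| = 20/m^3.
20/m^3 < ε ⇔ m^3 > 20/ε ⇔ m > (20/ε)^{1/3}.
Take N_0 = (20/ε)^{1/3}. Then m > N_0 implies 20/m^3 < ε.

N_0 = (20/ε)^{1/3}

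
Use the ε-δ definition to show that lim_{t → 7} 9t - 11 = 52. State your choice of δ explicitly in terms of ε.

Let ε > 0 be given. We need δ > 0 so that 0 < |t − 7| < δ implies |(9t - 11) − 52| < ε.
|(9t - 11) − 52| = |9t - 63| = 9|t − 7|.
Thus it suffices that |t − 7| < ε/9.
Choosing δ = ε/9 gives |(9t - 11) − 52| = 9|t − 7| < ε whenever |t − 7| < δ.

δ = ε/9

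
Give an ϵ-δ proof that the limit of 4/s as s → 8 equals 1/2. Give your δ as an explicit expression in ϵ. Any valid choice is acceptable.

δ = min(4, 8ϵ)

Suppose ϵ > 0. We seek δ > 0 such that 0 < |s − 8| < δ implies |4/s − (1/2)| < ϵ.
|4/s − (1/2)| = 4·|8 − s|/(8·|s|) = 4|s − 8|/(8|s|).
Require δ ≤ 4 so that |s| > 8 − 4 = 4, hence 8|s| > 32.
Then |4/s − (1/2)| < 4|s − 8|/32, which is < ϵ when |s − 8| < 8ϵ.
Take δ = min(4, 8ϵ). Then 0 < |s − 8| < δ gives both |s − 8| < 4 and |s − 8| < 8ϵ, so |4/s − (1/2)| < ϵ.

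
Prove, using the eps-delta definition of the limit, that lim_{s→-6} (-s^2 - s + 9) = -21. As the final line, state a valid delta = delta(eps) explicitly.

delta = min(1, eps/12)

Fix eps > 0. We want delta > 0 such that 0 < |s + 6| < delta implies |(-s^2 - s + 9) + 21| < eps.
(-s^2 - s + 9) + 21 = -s^2 - s + 30 = (s + 6)(-s + 5).
So |(-s^2 - s + 9) + 21| = |s + 6|·|-s + 5|.
Assume first that |s + 6| < 1, so |s| < 7. Then |-s + 5| ≤ 7 + 5 = 12.
Hence |(-s^2 - s + 9) + 21| ≤ 12|s + 6| < eps provided |s + 6| < eps/12.
Choosing delta = min(1, eps/12) ensures both conditions, hence |(-s^2 - s + 9) + 21| < eps.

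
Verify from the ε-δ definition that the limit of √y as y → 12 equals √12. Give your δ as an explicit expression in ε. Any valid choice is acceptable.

δ = min(12, √12·ε)

Let ε > 0 be given. We want δ > 0 such that 0 < |y − 12| < δ implies |√y − √12| < ε.
Rationalise: √y − √12 = (y − 12)/(√y + √12), so |√y − √12| = |y − 12|/(√y + √12).
Restrict δ ≤ 12 so that |y − 12| < 12 forces y > 0, and then √y + √12 > √12.
Hence |√y − √12| < |y − 12|/√12, which is < ε once |y − 12| < √12·ε.
Take δ = min(12, √12·ε). If 0 < |y − 12| < δ then y > 0 and |√y − √12| < |y − 12|/√12 < ε.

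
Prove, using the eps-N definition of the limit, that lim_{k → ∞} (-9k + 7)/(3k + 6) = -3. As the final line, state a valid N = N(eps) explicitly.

N = (25/3)/eps

Suppose eps > 0. For k ≥ 1, |(-9k + 7)/(3k + 6) + 3| = |75|/(3(3k + 6)) = 75/(3(3k + 6)).
Since 3k + 6 ≥ 3k for k ≥ 1, this is ≤ 75/(3·3k) = (25/3)/k.
So |(-9k + 7)/(3k + 6) + 3| < eps whenever k > (25/3)/eps.
Take N = (25/3)/eps. If k > N then |(-9k + 7)/(3k + 6) + 3| ≤ (25/3)/k < eps.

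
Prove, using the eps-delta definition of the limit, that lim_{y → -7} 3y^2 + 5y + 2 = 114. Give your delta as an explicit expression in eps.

Let eps > 0 be given. We want delta > 0 such that 0 < |y + 7| < delta implies |(3y^2 + 5y + 2) − 114| < eps.
(3y^2 + 5y + 2) − 114 = 3y^2 + 5y - 112 = (y + 7)(3y - 16).
So |(3y^2 + 5y + 2) − 114| = |y + 7|·|3y - 16|.
Assume first that |y + 7| < 1, so |y| < 8. Then |3y - 16| ≤ 3·8 + 16 = 40.
Hence |(3y^2 + 5y + 2) − 114| ≤ 40|y + 7| < eps provided |y + 7| < eps/40.
Take delta = min(1, eps/40). Then 0 < |y + 7| < delta gives both |y + 7| < 1 and |y + 7| < eps/40, so |(3y^2 + 5y + 2) − 114| < eps.

delta = min(1, eps/40)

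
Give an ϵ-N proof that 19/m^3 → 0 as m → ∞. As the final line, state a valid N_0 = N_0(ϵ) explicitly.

Let ϵ > 0. For m ≥ 1, |19/m^3 − 0| = 19/m^3.
19/m^3 < ϵ ⇔ m^3 > 19/ϵ ⇔ m > (19/ϵ)^{1/3}.
Take N_0 = (19/ϵ)^{1/3}. Then m > N_0 implies 19/m^3 < ϵ.

N_0 = (19/ϵ)^{1/3}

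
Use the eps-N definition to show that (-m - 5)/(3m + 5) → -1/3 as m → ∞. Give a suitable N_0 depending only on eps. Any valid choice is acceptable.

N_0 = (10/9)/eps

Suppose eps > 0. For m ≥ 1, |(-m - 5)/(3m + 5) + 1/3| = |-10|/(3(3m + 5)) = 10/(3(3m + 5)).
Since 3m + 5 ≥ 3m for m ≥ 1, this is ≤ 10/(3·3m) = (10/9)/m.
So |(-m - 5)/(3m + 5) + 1/3| < eps whenever m > (10/9)/eps.
Take N_0 = (10/9)/eps. If m > N_0 then |(-m - 5)/(3m + 5) + 1/3| ≤ (10/9)/m < eps.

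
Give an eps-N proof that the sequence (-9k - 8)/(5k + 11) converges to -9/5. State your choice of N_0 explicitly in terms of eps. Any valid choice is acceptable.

N_0 = (59/25)/eps

Suppose eps > 0. For k ≥ 1, |(-9k - 8)/(5k + 11) + 9/5| = |59|/(5(5k + 11)) = 59/(5(5k + 11)).
Since 5k + 11 ≥ 5k for k ≥ 1, this is ≤ 59/(5·5k) = (59/25)/k.
So |(-9k - 8)/(5k + 11) + 9/5| < eps whenever k > (59/25)/eps.
Take N_0 = (59/25)/eps. If k > N_0 then |(-9k - 8)/(5k + 11) + 9/5| ≤ (59/25)/k < eps.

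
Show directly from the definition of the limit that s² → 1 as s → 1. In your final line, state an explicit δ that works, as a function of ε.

Let ε > 0 be given. We seek δ > 0 with 0 < |s − 1| < δ ⇒ |s² − 1| < ε.
Factor: s² − 1 = (s − 1)(s + 1), so |s² − 1| = |s − 1|·|s + 1|.
Impose δ ≤ 1 so that |s| < 2; then |s + 1| ≤ 3.
Hence |s² − 1| ≤ 3|s − 1|, which is < ε once |s − 1| < ε/3.
Take δ = min(1, ε/3). If 0 < |s − 1| < δ then both bounds hold and |s² − 1| ≤ 3|s − 1| < 3·(ε/3) = ε.

δ = min(1, ε/3)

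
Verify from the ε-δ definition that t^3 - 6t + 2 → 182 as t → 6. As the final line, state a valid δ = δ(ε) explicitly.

δ = min(2, ε/142)

Suppose ε > 0. We want δ > 0 such that 0 < |t − 6| < δ implies |(t^3 - 6t + 2) − 182| < ε.
(t^3 - 6t + 2) − 182 = t^3 - 6t - 180 = (t − 6)(t^2 + 6t + 30).
So |(t^3 - 6t + 2) − 182| = |t − 6|·|t^2 + 6t + 30|.
Require δ ≤ 2. Then |t − 6| < 2 gives |t| < 8, and by the triangle inequality |t^2 + 6t + 30| ≤ 8^2 + 6·8 + 30 = 142.
Hence |(t^3 - 6t + 2) − 182| ≤ 142|t − 6| < ε provided |t − 6| < ε/142.
Choosing δ = min(2, ε/142) ensures both conditions, hence |(t^3 - 6t + 2) − 182| < ε.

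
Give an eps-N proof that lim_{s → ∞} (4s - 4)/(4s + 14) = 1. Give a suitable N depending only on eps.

Suppose eps > 0. We seek N > 0 such that s > N implies |(4s - 4)/(4s + 14) − 1| < eps.
(4s - 4)/(4s + 14) − 1 = (4(4s - 4) − 4(4s + 14)) / (4(4s + 14)) = -72/(4(4s + 14)).
For s > 0 we have 4s + 14 > 4s, so |(4s - 4)/(4s + 14) − 1| = 72/(4(4s + 14)) < 72/(4·4s) = (9/2)/s.
Thus |(4s - 4)/(4s + 14) − 1| < eps whenever s > (9/2)/eps.
Take N = (9/2)/eps. If s > N then |(4s - 4)/(4s + 14) − 1| < (9/2)/s < eps.

N = (9/2)/eps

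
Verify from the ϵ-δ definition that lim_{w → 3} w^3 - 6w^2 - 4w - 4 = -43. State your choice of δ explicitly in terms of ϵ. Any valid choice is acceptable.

Suppose ϵ > 0. We want δ > 0 such that 0 < |w − 3| < δ implies |(w^3 - 6w^2 - 4w - 4) + 43| < ϵ.
(w^3 - 6w^2 - 4w - 4) + 43 = w^3 - 6w^2 - 4w + 39 = (w − 3)(w^2 - 3w - 13).
So |(w^3 - 6w^2 - 4w - 4) + 43| = |w − 3|·|w^2 - 3w - 13|.
Assume first that |w − 3| < 1, so |w| < 4. Then |w^2 - 3w - 13| ≤ 4^2 + 3·4 + 13 = 41.
Hence |(w^3 - 6w^2 - 4w - 4) + 43| ≤ 41|w − 3| < ϵ provided |w − 3| < ϵ/41.
Choosing δ = min(1, ϵ/41) ensures both conditions, hence |(w^3 - 6w^2 - 4w - 4) + 43| < ϵ.

δ = min(1, ϵ/41)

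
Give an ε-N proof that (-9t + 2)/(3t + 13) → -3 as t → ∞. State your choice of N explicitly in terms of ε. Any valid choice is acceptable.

N = (41/3)/ε

Let ε > 0 be given. We seek N > 0 such that t > N implies |(-9t + 2)/(3t + 13) + 3| < ε.
(-9t + 2)/(3t + 13) + 3 = (3(-9t + 2) − (-9)(3t + 13)) / (3(3t + 13)) = 123/(3(3t + 13)).
For t > 0 we have 3t + 13 > 3t, so |(-9t + 2)/(3t + 13) + 3| = 123/(3(3t + 13)) < 123/(3·3t) = (41/3)/t.
Thus |(-9t + 2)/(3t + 13) + 3| < ε whenever t > (41/3)/ε.
Take N = (41/3)/ε. If t > N then |(-9t + 2)/(3t + 13) + 3| < (41/3)/t < ε.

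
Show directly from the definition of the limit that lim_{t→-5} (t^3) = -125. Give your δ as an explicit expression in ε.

Fix ε > 0. We seek δ > 0 with 0 < |t + 5| < δ ⇒ |t^3 + 125| < ε.
Factor: t^3 + 125 = (t + 5)(t^2 - 5t + 25), so |t^3 + 125| = |t + 5|·|t^2 - 5t + 25|.
Impose δ ≤ 2 so that |t| < 7; then |t^2 - 5t + 25| ≤ 109.
Hence |t^3 + 125| ≤ 109|t + 5|, which is < ε once |t + 5| < ε/109.
Take δ = min(2, ε/109). If 0 < |t + 5| < δ then both bounds hold and |t^3 + 125| ≤ 109|t + 5| < 109·(ε/109) = ε.

δ = min(2, ε/109)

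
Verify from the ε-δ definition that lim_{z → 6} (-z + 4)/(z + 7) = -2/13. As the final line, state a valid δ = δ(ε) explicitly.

Let ε > 0 be given. We want δ > 0 with 0 < |z − 6| < δ ⇒ |(-z + 4)/(z + 7) + 2/13| < ε.
Combining over a common denominator, (-z + 4)/(z + 7) + 2/13 = [(-z + 4)·13 − (-2)·(z + 7)] / [13·(z + 7)] = -11(z − 6) / (13(z + 7)).
So |(-z + 4)/(z + 7) + 2/13| = 11|z − 6| / (13·|z + 7|).
Require δ ≤ 13/2, so |z + 7| ≥ |13| − |z − 6| > 13 − 13/2 = 13/2.
Hence |(-z + 4)/(z + 7) + 2/13| < 11|z − 6|/(13·(13/2)) = (22/169)|z − 6|, which is < ε once |z − 6| < (169/22)ε.
Take δ = min(13/2, (169/22)ε). Then 0 < |z − 6| < δ forces both bounds, so |(-z + 4)/(z + 7) + 2/13| < ε.

δ = min(13/2, (169/22)ε)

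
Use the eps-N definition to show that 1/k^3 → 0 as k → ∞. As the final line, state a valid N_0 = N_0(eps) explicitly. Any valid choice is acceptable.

N_0 = (1/eps)^{1/3}

Let eps > 0 be given. For k ≥ 1, |1/k^3 − 0| = 1/k^3.
1/k^3 < eps ⇔ k^3 > 1/eps ⇔ k > (1/eps)^{1/3}.
Take N_0 = (1/eps)^{1/3}. Then k > N_0 implies 1/k^3 < eps.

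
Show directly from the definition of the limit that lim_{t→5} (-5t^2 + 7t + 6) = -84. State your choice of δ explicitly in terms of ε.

δ = min(1, ε/48)

Suppose ε > 0. We want δ > 0 such that 0 < |t − 5| < δ implies |(-5t^2 + 7t + 6) + 84| < ε.
(-5t^2 + 7t + 6) + 84 = -5t^2 + 7t + 90 = (t − 5)(-5t - 18).
So |(-5t^2 + 7t + 6) + 84| = |t − 5|·|-5t - 18|.
Assume first that |t − 5| < 1, so |t| < 6. Then |-5t - 18| ≤ 5·6 + 18 = 48.
Hence |(-5t^2 + 7t + 6) + 84| ≤ 48|t − 5| < ε provided |t − 5| < ε/48.
Take δ = min(1, ε/48). Then 0 < |t − 5| < δ gives both |t − 5| < 1 and |t − 5| < ε/48, so |(-5t^2 + 7t + 6) + 84| < ε.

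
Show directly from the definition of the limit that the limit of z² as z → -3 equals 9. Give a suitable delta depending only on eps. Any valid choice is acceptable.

Let eps > 0. We seek delta > 0 with 0 < |z + 3| < delta ⇒ |z² − 9| < eps.
Factor: z² − 9 = (z + 3)(z - 3), so |z² − 9| = |z + 3|·|z - 3|.
Impose delta ≤ 1 so that |z| < 4; then |z - 3| ≤ 7.
Hence |z² − 9| ≤ 7|z + 3|, which is < eps once |z + 3| < eps/7.
Take delta = min(1, eps/7). If 0 < |z + 3| < delta then both bounds hold and |z² − 9| ≤ 7|z + 3| < 7·(eps/7) = eps.

delta = min(1, eps/7)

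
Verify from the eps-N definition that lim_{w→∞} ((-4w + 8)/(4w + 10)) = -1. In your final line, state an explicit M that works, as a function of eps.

M = (9/2)/eps

Fix eps > 0. We seek M > 0 such that w > M implies |(-4w + 8)/(4w + 10) + 1| < eps.
(-4w + 8)/(4w + 10) + 1 = (4(-4w + 8) − (-4)(4w + 10)) / (4(4w + 10)) = 72/(4(4w + 10)).
For w > 0 we have 4w + 10 > 4w, so |(-4w + 8)/(4w + 10) + 1| = 72/(4(4w + 10)) < 72/(4·4w) = (9/2)/w.
Thus |(-4w + 8)/(4w + 10) + 1| < eps whenever w > (9/2)/eps.
Take M = (9/2)/eps. If w > M then |(-4w + 8)/(4w + 10) + 1| < (9/2)/w < eps.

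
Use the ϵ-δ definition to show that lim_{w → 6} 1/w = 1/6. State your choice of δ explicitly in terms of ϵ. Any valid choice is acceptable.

δ = min(3, 18ϵ)

Let ϵ > 0. We seek δ > 0 such that 0 < |w − 6| < δ implies |1/w − (1/6)| < ϵ.
|1/w − (1/6)| = |6 − w|/(6·|w|) = |w − 6|/(6|w|).
Restrict δ ≤ 3. Then |w − 6| < 3 gives |w| > 3, so 6|w| > 18.
Then |1/w − (1/6)| < |w − 6|/18, which is < ϵ when |w − 6| < 18ϵ.
Take δ = min(3, 18ϵ). Then 0 < |w − 6| < δ gives both |w − 6| < 3 and |w − 6| < 18ϵ, so |1/w − (1/6)| < ϵ.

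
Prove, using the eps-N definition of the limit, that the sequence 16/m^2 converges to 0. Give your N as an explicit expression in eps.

N = (16/eps)^{1/2}

Let eps > 0. For m ≥ 1, |16/m^2 − 0| = 16/m^2.
16/m^2 < eps ⇔ m^2 > 16/eps ⇔ m > (16/eps)^{1/2}.
Take N = (16/eps)^{1/2}. Then m > N implies 16/m^2 < eps.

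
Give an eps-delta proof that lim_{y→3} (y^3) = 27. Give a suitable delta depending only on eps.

Suppose eps > 0. We seek delta > 0 with 0 < |y − 3| < delta ⇒ |y^3 − 27| < eps.
Factor: y^3 − 27 = (y − 3)(y^2 + 3y + 9), so |y^3 − 27| = |y − 3|·|y^2 + 3y + 9|.
Impose delta ≤ 1 so that |y| < 4; then |y^2 + 3y + 9| ≤ 37.
Hence |y^3 − 27| ≤ 37|y − 3|, which is < eps once |y − 3| < eps/37.
Take delta = min(1, eps/37). If 0 < |y − 3| < delta then both bounds hold and |y^3 − 27| ≤ 37|y − 3| < 37·(eps/37) = eps.

delta = min(1, eps/37)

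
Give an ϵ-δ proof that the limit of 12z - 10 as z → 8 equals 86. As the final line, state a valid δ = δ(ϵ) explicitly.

δ = ϵ/12

Let ϵ > 0 be given. We need δ > 0 so that 0 < |z − 8| < δ implies |(12z - 10) − 86| < ϵ.
|(12z - 10) − 86| = |12z - 96| = 12|z − 8|.
Thus it suffices that |z − 8| < ϵ/12.
Take δ = ϵ/12. If 0 < |z − 8| < δ then |(12z - 10) − 86| = 12|z − 8| < 12·(ϵ/12) = ϵ.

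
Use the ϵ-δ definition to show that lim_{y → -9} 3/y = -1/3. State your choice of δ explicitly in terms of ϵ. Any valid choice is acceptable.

Fix ϵ > 0. We seek δ > 0 such that 0 < |y + 9| < δ implies |3/y + 1/3| < ϵ.
|3/y + 1/3| = 3·|-9 − y|/(9·|y|) = 3|y + 9|/(9|y|).
Restrict δ ≤ 9/2. Then |y + 9| < 9/2 gives |y| > 9/2, so 9|y| > 81/2.
Then |3/y + 1/3| < 3|y + 9|/(81/2), which is < ϵ when |y + 9| < (27/2)ϵ.
Take δ = min(9/2, (27/2)ϵ). Then 0 < |y + 9| < δ gives both |y + 9| < 9/2 and |y + 9| < (27/2)ϵ, so |3/y + 1/3| < ϵ.

δ = min(9/2, (27/2)ϵ)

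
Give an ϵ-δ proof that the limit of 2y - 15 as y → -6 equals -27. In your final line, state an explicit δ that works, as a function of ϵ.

Suppose ϵ > 0. We need δ > 0 so that 0 < |y + 6| < δ implies |(2y - 15) + 27| < ϵ.
|(2y - 15) + 27| = |2y + 12| = 2|y + 6|.
So 2|y + 6| < ϵ exactly when |y + 6| < ϵ/2.
Choosing δ = ϵ/2 gives |(2y - 15) + 27| = 2|y + 6| < ϵ whenever |y + 6| < δ.

δ = ϵ/2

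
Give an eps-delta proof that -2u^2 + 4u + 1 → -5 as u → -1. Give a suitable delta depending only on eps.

Let eps > 0 be given. We want delta > 0 such that 0 < |u + 1| < delta implies |(-2u^2 + 4u + 1) + 5| < eps.
(-2u^2 + 4u + 1) + 5 = -2u^2 + 4u + 6 = (u + 1)(-2u + 6).
So |(-2u^2 + 4u + 1) + 5| = |u + 1|·|-2u + 6|.
Require delta ≤ 1. Then |u + 1| < 1 gives |u| < 2, and by the triangle inequality |-2u + 6| ≤ 2·2 + 6 = 10.
Hence |(-2u^2 + 4u + 1) + 5| ≤ 10|u + 1| < eps provided |u + 1| < eps/10.
Choosing delta = min(1, eps/10) ensures both conditions, hence |(-2u^2 + 4u + 1) + 5| < eps.

delta = min(1, eps/10)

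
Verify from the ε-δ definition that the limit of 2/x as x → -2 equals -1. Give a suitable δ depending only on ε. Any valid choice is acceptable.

Fix ε > 0. We seek δ > 0 such that 0 < |x + 2| < δ implies |2/x + 1| < ε.
|2/x + 1| = 2·|-2 − x|/(2·|x|) = 2|x + 2|/(2|x|).
Require δ ≤ 1 so that |x| > 2 − 1 = 1, hence 2|x| > 2.
Then |2/x + 1| < 2|x + 2|/2, which is < ε when |x + 2| < ε.
Take δ = min(1, ε). Then 0 < |x + 2| < δ gives both |x + 2| < 1 and |x + 2| < ε, so |2/x + 1| < ε.

δ = min(1, ε)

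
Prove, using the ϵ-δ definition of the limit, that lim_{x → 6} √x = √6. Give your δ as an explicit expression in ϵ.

δ = min(6, √6·ϵ)

Suppose ϵ > 0. We want δ > 0 such that 0 < |x − 6| < δ implies |√x − √6| < ϵ.
Rationalise: √x − √6 = (x − 6)/(√x + √6), so |√x − √6| = |x − 6|/(√x + √6).
Restrict δ ≤ 6 so that |x − 6| < 6 forces x > 0, and then √x + √6 > √6.
Hence |√x − √6| < |x − 6|/√6, which is < ϵ once |x − 6| < √6·ϵ.
Take δ = min(6, √6·ϵ). If 0 < |x − 6| < δ then x > 0 and |√x − √6| < |x − 6|/√6 < ϵ.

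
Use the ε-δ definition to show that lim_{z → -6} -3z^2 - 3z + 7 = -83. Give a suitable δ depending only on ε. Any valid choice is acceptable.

Fix ε > 0. We want δ > 0 such that 0 < |z + 6| < δ implies |(-3z^2 - 3z + 7) + 83| < ε.
(-3z^2 - 3z + 7) + 83 = -3z^2 - 3z + 90 = (z + 6)(-3z + 15).
So |(-3z^2 - 3z + 7) + 83| = |z + 6|·|-3z + 15|.
Require δ ≤ 1. Then |z + 6| < 1 gives |z| < 7, and by the triangle inequality |-3z + 15| ≤ 3·7 + 15 = 36.
Hence |(-3z^2 - 3z + 7) + 83| ≤ 36|z + 6| < ε provided |z + 6| < ε/36.
Choosing δ = min(1, ε/36) ensures both conditions, hence |(-3z^2 - 3z + 7) + 83| < ε.

δ = min(1, ε/36)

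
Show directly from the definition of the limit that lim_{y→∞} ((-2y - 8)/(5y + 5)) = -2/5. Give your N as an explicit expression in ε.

N = (6/5)/ε

Fix ε > 0. We seek N > 0 such that y > N implies |(-2y - 8)/(5y + 5) + 2/5| < ε.
(-2y - 8)/(5y + 5) + 2/5 = (5(-2y - 8) − (-2)(5y + 5)) / (5(5y + 5)) = -30/(5(5y + 5)).
For y > 0 we have 5y + 5 > 5y, so |(-2y - 8)/(5y + 5) + 2/5| = 30/(5(5y + 5)) < 30/(5·5y) = (6/5)/y.
Thus |(-2y - 8)/(5y + 5) + 2/5| < ε whenever y > (6/5)/ε.
Take N = (6/5)/ε. If y > N then |(-2y - 8)/(5y + 5) + 2/5| < (6/5)/y < ε.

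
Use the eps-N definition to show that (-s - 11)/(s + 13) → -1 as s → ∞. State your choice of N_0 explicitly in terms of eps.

N_0 = 2/eps

Let eps > 0. We seek N_0 > 0 such that s > N_0 implies |(-s - 11)/(s + 13) + 1| < eps.
(-s - 11)/(s + 13) + 1 = ((-s - 11) − (-1)(s + 13)) / ((s + 13)) = 2/((s + 13)).
For s > 0 we have s + 13 > s, so |(-s - 11)/(s + 13) + 1| = 2/((s + 13)) < 2/(s) = 2/s.
Thus |(-s - 11)/(s + 13) + 1| < eps whenever s > 2/eps.
Take N_0 = 2/eps. If s > N_0 then |(-s - 11)/(s + 13) + 1| < 2/s < eps.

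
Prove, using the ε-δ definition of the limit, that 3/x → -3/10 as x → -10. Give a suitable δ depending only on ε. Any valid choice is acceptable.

Let ε > 0 be given. We seek δ > 0 such that 0 < |x + 10| < δ implies |3/x + 3/10| < ε.
|3/x + 3/10| = 3·|-10 − x|/(10·|x|) = 3|x + 10|/(10|x|).
Restrict δ ≤ 5. Then |x + 10| < 5 gives |x| > 5, so 10|x| > 50.
Then |3/x + 3/10| < 3|x + 10|/50, which is < ε when |x + 10| < (50/3)ε.
Take δ = min(5, (50/3)ε). Then 0 < |x + 10| < δ gives both |x + 10| < 5 and |x + 10| < (50/3)ε, so |3/x + 3/10| < ε.

δ = min(5, (50/3)ε)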